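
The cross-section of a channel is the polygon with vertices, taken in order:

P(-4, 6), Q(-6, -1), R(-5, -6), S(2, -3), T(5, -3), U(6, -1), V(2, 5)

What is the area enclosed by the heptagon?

Apply Gauss's area formula: 2A = Σ (x_i·y_{i+1} − x_{i+1}·y_i), indices taken mod 7.
Σ = (40) + (31) + (27) + (9) + (13) + (32) + (32) = 184
Area = |Σ|/2 = 92.

92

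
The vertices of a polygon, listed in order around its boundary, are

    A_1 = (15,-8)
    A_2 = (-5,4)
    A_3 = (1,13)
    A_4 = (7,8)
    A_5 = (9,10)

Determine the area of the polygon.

Apply the shoelace formula: 2A = Σ (x_i·y_{i+1} − x_{i+1}·y_i), indices taken mod 5.
Σ = (20) + (-69) + (-83) + (-2) + (-222) = -356
Area = |Σ|/2 = 178.

178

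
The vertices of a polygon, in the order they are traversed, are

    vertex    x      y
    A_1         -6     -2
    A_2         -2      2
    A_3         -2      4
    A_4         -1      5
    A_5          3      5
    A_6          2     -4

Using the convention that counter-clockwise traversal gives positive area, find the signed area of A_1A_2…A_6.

-48

Apply the shoelace formula: 2A = Σ (x_i·y_{i+1} − x_{i+1}·y_i), indices taken mod 6.
Σ = (-16) + (-4) + (-6) + (-20) + (-22) + (-28) = -96
Signed area = Σ/2 = -48 (negative ⇒ clockwise traversal).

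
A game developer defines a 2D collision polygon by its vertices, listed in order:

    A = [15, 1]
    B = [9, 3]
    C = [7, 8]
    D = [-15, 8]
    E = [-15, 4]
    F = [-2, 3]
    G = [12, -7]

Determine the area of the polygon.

Apply the surveyor's formula: 2A = Σ (x_i·y_{i+1} − x_{i+1}·y_i), indices taken mod 7.
A→B: (15)(3) − (9)(1) = 36
B→C: (9)(8) − (7)(3) = 51
C→D: (7)(8) − (-15)(8) = 176
D→E: (-15)(4) − (-15)(8) = 60
E→F: (-15)(3) − (-2)(4) = -37
F→G: (-2)(-7) − (12)(3) = -22
G→A: (12)(1) − (15)(-7) = 117
Σ = 381
Area = |Σ|/2 = 190.5.

190.5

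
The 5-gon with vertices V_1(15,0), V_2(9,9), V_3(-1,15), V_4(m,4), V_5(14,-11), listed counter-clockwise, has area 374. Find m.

-14

Write out the shoelace sum; only the two edges meeting at V_4 involve m:
2·Area = [((-1)·4 − m·15) + (m·(-11) − 14·4)] + 444
       = -26·m + 384 = 748
⇒ m = -14.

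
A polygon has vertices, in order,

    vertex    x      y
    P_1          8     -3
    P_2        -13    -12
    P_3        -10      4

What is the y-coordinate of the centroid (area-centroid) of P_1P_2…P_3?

-11/3

Apply Gauss's area formula. First the cross-terms c_i = x_i·y_{i+1} − x_{i+1}·y_i:
  -135, -172, -2  ⇒  2A = -309, A = -154.5.
Then Σ (y_i + y_{i+1})·c_i = 3399, so ȳ = 3399 / (6·(-154.5)) = -11/3.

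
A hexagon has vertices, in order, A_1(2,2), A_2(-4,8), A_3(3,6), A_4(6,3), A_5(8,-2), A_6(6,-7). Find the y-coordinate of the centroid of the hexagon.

89/63

Apply the shoelace (surveyor's) formula. First the cross-terms c_i = x_i·y_{i+1} − x_{i+1}·y_i:
  24, -48, -27, -36, -44, 26  ⇒  2A = -105, A = -52.5.
Then Σ (y_i + y_{i+1})·c_i = -445, so ȳ = -445 / (6·(-52.5)) = 89/63.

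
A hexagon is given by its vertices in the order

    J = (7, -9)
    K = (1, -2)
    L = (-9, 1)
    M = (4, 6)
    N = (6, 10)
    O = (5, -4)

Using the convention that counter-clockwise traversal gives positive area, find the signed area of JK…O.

Apply the shoelace formula: 2A = Σ (x_i·y_{i+1} − x_{i+1}·y_i), indices taken mod 6.
Σ = (-5) + (-17) + (-58) + (4) + (-74) + (-17) = -167
Signed area = Σ/2 = -83.5 (negative ⇒ clockwise traversal).

-83.5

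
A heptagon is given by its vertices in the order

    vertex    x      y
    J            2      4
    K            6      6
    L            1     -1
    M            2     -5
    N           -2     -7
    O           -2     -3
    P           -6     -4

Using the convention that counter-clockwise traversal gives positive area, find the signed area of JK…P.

J→K: (2)(6) − (6)(4) = -12
K→L: (6)(-1) − (1)(6) = -12
L→M: (1)(-5) − (2)(-1) = -3
M→N: (2)(-7) − (-2)(-5) = -24
N→O: (-2)(-3) − (-2)(-7) = -8
O→P: (-2)(-4) − (-6)(-3) = -10
P→J: (-6)(4) − (2)(-4) = -16
Σ = -85
Signed area = Σ/2 = -42.5 (negative ⇒ clockwise traversal).

-42.5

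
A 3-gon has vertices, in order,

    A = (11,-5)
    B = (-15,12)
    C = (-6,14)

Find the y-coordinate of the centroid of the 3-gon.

Apply Gauss's area formula. First the cross-terms c_i = x_i·y_{i+1} − x_{i+1}·y_i:
  57, -138, -124  ⇒  2A = -205, A = -102.5.
Then Σ (y_i + y_{i+1})·c_i = -4305, so ȳ = -4305 / (6·(-102.5)) = 7.

7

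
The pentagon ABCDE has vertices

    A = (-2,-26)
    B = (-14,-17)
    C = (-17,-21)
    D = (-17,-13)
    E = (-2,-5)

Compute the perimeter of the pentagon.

|AB| = √((-12)² + (9)²) = √225 = 15
|BC| = √((-3)² + (-4)²) = √25 = 5
|CD| = √((0)² + (8)²) = √64 = 8
|DE| = √((15)² + (8)²) = √289 = 17
|EA| = √((0)² + (-21)²) = √441 = 21
Perimeter = 15 + 5 + 8 + 17 + 21 = 66.

66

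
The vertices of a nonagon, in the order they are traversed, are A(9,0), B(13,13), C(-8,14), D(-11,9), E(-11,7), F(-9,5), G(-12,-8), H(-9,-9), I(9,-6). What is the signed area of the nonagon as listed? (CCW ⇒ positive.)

Apply the shoelace (surveyor's) formula: 2A = Σ (x_i·y_{i+1} − x_{i+1}·y_i), indices taken mod 9.
Cross-terms: 117, 286, 82, 22, 8, 132, 36, 135, 54  ⇒  Σ = 872
Signed area = Σ/2 = 436 (positive ⇒ counter-clockwise traversal).

436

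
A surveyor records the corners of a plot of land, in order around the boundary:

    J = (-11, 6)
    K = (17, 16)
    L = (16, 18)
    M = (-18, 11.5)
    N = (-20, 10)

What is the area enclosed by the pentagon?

Apply Gauss's area formula: 2A = Σ (x_i·y_{i+1} − x_{i+1}·y_i), indices taken mod 5.
Σ = (-278) + (50) + (508) + (50) + (-10) = 320
Area = |Σ|/2 = 160.

160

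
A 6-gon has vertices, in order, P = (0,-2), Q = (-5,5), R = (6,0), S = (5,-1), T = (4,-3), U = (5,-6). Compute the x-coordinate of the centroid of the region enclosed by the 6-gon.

23/19

Apply the shoelace formula. First the cross-terms c_i = x_i·y_{i+1} − x_{i+1}·y_i:
  -10, -30, -6, -11, -9, -10  ⇒  2A = -76, A = -38.
Then Σ (x_i + x_{i+1})·c_i = -276, so x̄ = -276 / (6·(-38)) = 23/19.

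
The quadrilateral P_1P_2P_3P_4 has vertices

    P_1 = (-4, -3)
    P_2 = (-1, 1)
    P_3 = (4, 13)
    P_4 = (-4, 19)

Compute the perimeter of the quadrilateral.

50

|P_1P_2| = √((3)² + (4)²) = √25 = 5
|P_2P_3| = √((5)² + (12)²) = √169 = 13
|P_3P_4| = √((-8)² + (6)²) = √100 = 10
|P_4P_1| = √((0)² + (-22)²) = √484 = 22
Perimeter = 5 + 13 + 10 + 22 = 50.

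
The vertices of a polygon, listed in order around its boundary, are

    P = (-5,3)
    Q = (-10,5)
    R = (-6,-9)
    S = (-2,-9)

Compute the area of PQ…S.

55

Cross-terms: 5, 120, 36, -51  ⇒  Σ = 110
Area = |Σ|/2 = 55.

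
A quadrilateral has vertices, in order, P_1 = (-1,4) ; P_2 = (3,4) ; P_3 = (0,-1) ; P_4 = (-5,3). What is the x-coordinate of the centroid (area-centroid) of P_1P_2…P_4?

-86/123

Apply the shoelace (surveyor's) formula. First the cross-terms c_i = x_i·y_{i+1} − x_{i+1}·y_i:
  -16, -3, -5, -17  ⇒  2A = -41, A = -20.5.
Then Σ (x_i + x_{i+1})·c_i = 86, so x̄ = 86 / (6·(-20.5)) = -86/123.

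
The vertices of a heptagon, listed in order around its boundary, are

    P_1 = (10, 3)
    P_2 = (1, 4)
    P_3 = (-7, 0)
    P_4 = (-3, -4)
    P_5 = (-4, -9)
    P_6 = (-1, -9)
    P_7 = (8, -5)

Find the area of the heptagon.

Σ = (37) + (28) + (28) + (11) + (27) + (77) + (74) = 282
Area = |Σ|/2 = 141.

141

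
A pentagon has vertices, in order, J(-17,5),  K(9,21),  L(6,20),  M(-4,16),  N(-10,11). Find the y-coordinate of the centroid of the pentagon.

3422/243

Apply the shoelace (surveyor's) formula. First the cross-terms c_i = x_i·y_{i+1} − x_{i+1}·y_i:
  -402, 54, 176, 116, 137  ⇒  2A = 81, A = 40.5.
Then Σ (y_i + y_{i+1})·c_i = 3422, so ȳ = 3422 / (6·40.5) = 3422/243.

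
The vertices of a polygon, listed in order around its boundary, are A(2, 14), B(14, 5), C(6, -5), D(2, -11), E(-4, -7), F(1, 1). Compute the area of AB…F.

Apply the shoelace (surveyor's) formula: 2A = Σ (x_i·y_{i+1} − x_{i+1}·y_i), indices taken mod 6.
Σ = (-186) + (-100) + (-56) + (-58) + (3) + (12) = -385
Area = |Σ|/2 = 192.5.

192.5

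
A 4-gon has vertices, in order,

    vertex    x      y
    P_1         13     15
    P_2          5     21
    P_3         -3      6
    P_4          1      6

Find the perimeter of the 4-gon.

46

|P_1P_2| = √((-8)² + (6)²) = √100 = 10
|P_2P_3| = √((-8)² + (-15)²) = √289 = 17
|P_3P_4| = √((4)² + (0)²) = √16 = 4
|P_4P_1| = √((12)² + (9)²) = √225 = 15
Perimeter = 10 + 17 + 4 + 15 = 46.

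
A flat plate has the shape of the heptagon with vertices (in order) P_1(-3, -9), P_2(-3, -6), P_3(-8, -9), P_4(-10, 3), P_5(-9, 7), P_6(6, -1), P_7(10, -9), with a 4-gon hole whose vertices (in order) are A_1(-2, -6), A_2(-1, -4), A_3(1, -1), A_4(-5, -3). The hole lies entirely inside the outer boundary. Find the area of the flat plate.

Outer boundary:
Σ = (-9) + (-21) + (-114) + (-43) + (-33) + (-44) + (-117) = -381
Area = |Σ|/2 = 190.5.
Hole:
Apply the shoelace formula: 2A = Σ (x_i·y_{i+1} − x_{i+1}·y_i), indices taken mod 4.
Σ = (2) + (5) + (-8) + (24) = 23
Area = |Σ|/2 = 11.5.
Net area = 190.5 − 11.5 = 179.

179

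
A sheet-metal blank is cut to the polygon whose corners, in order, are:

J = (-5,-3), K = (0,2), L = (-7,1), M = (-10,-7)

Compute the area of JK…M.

Apply the shoelace formula: 2A = Σ (x_i·y_{i+1} − x_{i+1}·y_i), indices taken mod 4.
Σ = (-10) + (14) + (59) + (-5) = 58
Area = |Σ|/2 = 29.

29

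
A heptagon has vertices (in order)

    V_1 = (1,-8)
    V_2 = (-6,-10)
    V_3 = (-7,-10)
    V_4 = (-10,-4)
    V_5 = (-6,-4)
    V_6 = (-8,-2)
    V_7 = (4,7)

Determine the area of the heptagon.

115.5

V_1→V_2: (1)(-10) − (-6)(-8) = -58
V_2→V_3: (-6)(-10) − (-7)(-10) = -10
V_3→V_4: (-7)(-4) − (-10)(-10) = -72
V_4→V_5: (-10)(-4) − (-6)(-4) = 16
V_5→V_6: (-6)(-2) − (-8)(-4) = -20
V_6→V_7: (-8)(7) − (4)(-2) = -48
V_7→V_1: (4)(-8) − (1)(7) = -39
Σ = -231
Area = |Σ|/2 = 115.5.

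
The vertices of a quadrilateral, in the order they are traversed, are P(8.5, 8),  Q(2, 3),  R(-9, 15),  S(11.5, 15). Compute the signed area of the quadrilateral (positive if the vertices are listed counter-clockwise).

-138.25

Cross-terms: 9.5, 57, -307.5, -35.5  ⇒  Σ = -276.5
Signed area = Σ/2 = -138.25 (negative ⇒ clockwise traversal).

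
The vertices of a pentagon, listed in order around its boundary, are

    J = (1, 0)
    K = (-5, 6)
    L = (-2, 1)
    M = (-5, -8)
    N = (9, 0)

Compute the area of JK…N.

Cross-terms: 6, 7, 21, 72, 0  ⇒  Σ = 106
Area = |Σ|/2 = 53.

53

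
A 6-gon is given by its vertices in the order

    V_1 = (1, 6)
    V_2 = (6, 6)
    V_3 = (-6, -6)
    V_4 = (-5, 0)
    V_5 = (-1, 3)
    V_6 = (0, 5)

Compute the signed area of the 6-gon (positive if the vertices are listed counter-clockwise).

Apply Gauss's area formula: 2A = Σ (x_i·y_{i+1} − x_{i+1}·y_i), indices taken mod 6.
Σ = (-30) + (0) + (-30) + (-15) + (-5) + (-5) = -85
Signed area = Σ/2 = -42.5 (negative ⇒ clockwise traversal).

-42.5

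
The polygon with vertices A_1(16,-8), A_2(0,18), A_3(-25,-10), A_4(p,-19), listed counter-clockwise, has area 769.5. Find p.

11

Write out the shoelace sum; only the two edges meeting at A_4 involve p:
2·Area = [((-25)·(-19) − p·(-10)) + (p·(-8) − 16·(-19))] + 738
       = 2·p + 1517 = 1539
⇒ p = 11.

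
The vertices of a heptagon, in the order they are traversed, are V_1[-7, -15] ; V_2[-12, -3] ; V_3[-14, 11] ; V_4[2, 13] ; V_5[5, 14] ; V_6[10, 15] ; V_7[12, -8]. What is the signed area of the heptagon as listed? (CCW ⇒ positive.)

Apply Gauss's area formula: 2A = Σ (x_i·y_{i+1} − x_{i+1}·y_i), indices taken mod 7.
Σ = (-159) + (-174) + (-204) + (-37) + (-65) + (-260) + (-236) = -1135
Signed area = Σ/2 = -567.5 (negative ⇒ clockwise traversal).

-567.5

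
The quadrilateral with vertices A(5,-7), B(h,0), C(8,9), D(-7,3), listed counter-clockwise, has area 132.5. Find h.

Write out the shoelace sum; only the two edges meeting at B involve h:
2·Area = [(5·0 − h·(-7)) + (h·9 − 8·0)] + 121
       = 16·h + 121 = 265
⇒ h = 9.

9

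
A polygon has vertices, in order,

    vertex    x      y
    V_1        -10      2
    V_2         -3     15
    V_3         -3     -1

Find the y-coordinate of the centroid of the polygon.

16/3

Apply Gauss's area formula. First the cross-terms c_i = x_i·y_{i+1} − x_{i+1}·y_i:
  -144, 48, -16  ⇒  2A = -112, A = -56.
Then Σ (y_i + y_{i+1})·c_i = -1792, so ȳ = -1792 / (6·(-56)) = 16/3.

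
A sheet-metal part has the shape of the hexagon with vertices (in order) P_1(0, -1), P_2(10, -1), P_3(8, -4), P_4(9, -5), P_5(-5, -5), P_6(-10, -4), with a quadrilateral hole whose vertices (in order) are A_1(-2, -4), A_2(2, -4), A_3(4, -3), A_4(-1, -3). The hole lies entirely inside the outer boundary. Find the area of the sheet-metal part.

Outer boundary:
P_1→P_2: (0)(-1) − (10)(-1) = 10
P_2→P_3: (10)(-4) − (8)(-1) = -32
P_3→P_4: (8)(-5) − (9)(-4) = -4
P_4→P_5: (9)(-5) − (-5)(-5) = -70
P_5→P_6: (-5)(-4) − (-10)(-5) = -30
P_6→P_1: (-10)(-1) − (0)(-4) = 10
Σ = -116
Area = |Σ|/2 = 58.
Hole:
Σ = (16) + (10) + (-15) + (-2) = 9
Area = |Σ|/2 = 4.5.
Net area = 58 − 4.5 = 53.5.

53.5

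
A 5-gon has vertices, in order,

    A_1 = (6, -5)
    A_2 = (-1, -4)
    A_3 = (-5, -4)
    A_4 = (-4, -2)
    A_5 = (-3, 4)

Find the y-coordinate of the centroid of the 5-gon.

-65/41

Apply the shoelace formula. First the cross-terms c_i = x_i·y_{i+1} − x_{i+1}·y_i:
  -29, -16, -6, -22, -9  ⇒  2A = -82, A = -41.
Then Σ (y_i + y_{i+1})·c_i = 390, so ȳ = 390 / (6·(-41)) = -65/41.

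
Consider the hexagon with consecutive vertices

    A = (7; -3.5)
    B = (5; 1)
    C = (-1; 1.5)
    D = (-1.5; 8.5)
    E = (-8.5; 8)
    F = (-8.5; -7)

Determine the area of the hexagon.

Apply the shoelace (surveyor's) formula: 2A = Σ (x_i·y_{i+1} − x_{i+1}·y_i), indices taken mod 6.
A→B: (7)(1) − (5)(-3.5) = 24.5
B→C: (5)(1.5) − (-1)(1) = 8.5
C→D: (-1)(8.5) − (-1.5)(1.5) = -6.25
D→E: (-1.5)(8) − (-8.5)(8.5) = 60.25
E→F: (-8.5)(-7) − (-8.5)(8) = 127.5
F→A: (-8.5)(-3.5) − (7)(-7) = 78.75
Σ = 293.25
Area = |Σ|/2 = 146.625.

146.625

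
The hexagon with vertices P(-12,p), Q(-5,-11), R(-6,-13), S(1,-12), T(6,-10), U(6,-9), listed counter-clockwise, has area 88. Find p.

Write out the shoelace sum; only the two edges meeting at P involve p:
2·Area = [(6·p − (-12)·(-9)) + ((-12)·(-11) − (-5)·p)] + 152
       = 11·p + 176 = 176
⇒ p = 0.

0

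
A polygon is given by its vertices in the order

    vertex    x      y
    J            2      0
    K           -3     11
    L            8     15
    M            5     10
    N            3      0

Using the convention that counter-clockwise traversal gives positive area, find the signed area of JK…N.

Σ = (22) + (-133) + (5) + (-30) + (0) = -136
Signed area = Σ/2 = -68 (negative ⇒ clockwise traversal).

-68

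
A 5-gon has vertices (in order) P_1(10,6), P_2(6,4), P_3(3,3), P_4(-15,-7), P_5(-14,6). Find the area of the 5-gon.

149

Apply Gauss's area formula: 2A = Σ (x_i·y_{i+1} − x_{i+1}·y_i), indices taken mod 5.
Cross-terms: 4, 6, 24, -188, -144  ⇒  Σ = -298
Area = |Σ|/2 = 149.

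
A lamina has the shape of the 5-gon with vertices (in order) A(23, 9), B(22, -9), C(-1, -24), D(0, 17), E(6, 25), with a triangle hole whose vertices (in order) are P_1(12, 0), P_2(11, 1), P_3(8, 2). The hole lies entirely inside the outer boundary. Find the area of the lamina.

Outer boundary:
Apply the surveyor's formula: 2A = Σ (x_i·y_{i+1} − x_{i+1}·y_i), indices taken mod 5.
Σ = (-405) + (-537) + (-17) + (-102) + (-521) = -1582
Area = |Σ|/2 = 791.
Hole:
Cross-terms: 12, 14, -24  ⇒  Σ = 2
Area = |Σ|/2 = 1.
Net area = 791 − 1 = 790.

790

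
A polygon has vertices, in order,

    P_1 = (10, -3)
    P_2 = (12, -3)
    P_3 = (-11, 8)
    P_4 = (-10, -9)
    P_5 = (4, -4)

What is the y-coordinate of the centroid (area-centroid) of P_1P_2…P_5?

-271/264

Apply the shoelace (surveyor's) formula. First the cross-terms c_i = x_i·y_{i+1} − x_{i+1}·y_i:
  6, 63, 179, 76, 28  ⇒  2A = 352, A = 176.
Then Σ (y_i + y_{i+1})·c_i = -1084, so ȳ = -1084 / (6·176) = -271/264.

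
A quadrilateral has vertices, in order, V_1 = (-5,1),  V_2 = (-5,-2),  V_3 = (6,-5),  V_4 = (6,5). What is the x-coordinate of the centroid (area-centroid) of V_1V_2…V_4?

58/39

Apply the shoelace formula. First the cross-terms c_i = x_i·y_{i+1} − x_{i+1}·y_i:
  15, 37, 60, 31  ⇒  2A = 143, A = 71.5.
Then Σ (x_i + x_{i+1})·c_i = 638, so x̄ = 638 / (6·71.5) = 58/39.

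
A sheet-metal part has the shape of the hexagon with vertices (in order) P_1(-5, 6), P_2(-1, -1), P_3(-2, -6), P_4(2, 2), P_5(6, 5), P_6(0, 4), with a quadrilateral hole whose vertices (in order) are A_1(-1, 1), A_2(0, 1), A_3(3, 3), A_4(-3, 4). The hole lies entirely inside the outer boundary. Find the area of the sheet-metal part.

23.5

Outer boundary:
Apply the shoelace (surveyor's) formula: 2A = Σ (x_i·y_{i+1} − x_{i+1}·y_i), indices taken mod 6.
Σ = (11) + (4) + (8) + (-2) + (24) + (20) = 65
Area = |Σ|/2 = 32.5.
Hole:
Cross-terms: -1, -3, 21, 1  ⇒  Σ = 18
Area = |Σ|/2 = 9.
Net area = 32.5 − 9 = 23.5.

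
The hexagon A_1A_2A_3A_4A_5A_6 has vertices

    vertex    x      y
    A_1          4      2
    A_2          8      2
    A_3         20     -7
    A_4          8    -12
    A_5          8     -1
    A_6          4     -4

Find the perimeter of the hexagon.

54

|A_1A_2| = √((4)² + (0)²) = √16 = 4
|A_2A_3| = √((12)² + (-9)²) = √225 = 15
|A_3A_4| = √((-12)² + (-5)²) = √169 = 13
|A_4A_5| = √((0)² + (11)²) = √121 = 11
|A_5A_6| = √((-4)² + (-3)²) = √25 = 5
|A_6A_1| = √((0)² + (6)²) = √36 = 6
Perimeter = 4 + 15 + 13 + 11 + 5 + 6 = 54.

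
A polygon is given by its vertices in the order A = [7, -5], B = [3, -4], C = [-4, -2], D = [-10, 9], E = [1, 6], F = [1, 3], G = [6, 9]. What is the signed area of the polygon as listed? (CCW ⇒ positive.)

-132.5

Apply Gauss's area formula: 2A = Σ (x_i·y_{i+1} − x_{i+1}·y_i), indices taken mod 7.
Cross-terms: -13, -22, -56, -69, -3, -9, -93  ⇒  Σ = -265
Signed area = Σ/2 = -132.5 (negative ⇒ clockwise traversal).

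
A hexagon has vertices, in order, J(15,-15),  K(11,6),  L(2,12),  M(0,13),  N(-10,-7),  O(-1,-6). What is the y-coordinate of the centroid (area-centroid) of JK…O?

-41/53

Apply Gauss's area formula. First the cross-terms c_i = x_i·y_{i+1} − x_{i+1}·y_i:
  255, 120, 26, 130, 53, 105  ⇒  2A = 689, A = 344.5.
Then Σ (y_i + y_{i+1})·c_i = -1599, so ȳ = -1599 / (6·344.5) = -41/53.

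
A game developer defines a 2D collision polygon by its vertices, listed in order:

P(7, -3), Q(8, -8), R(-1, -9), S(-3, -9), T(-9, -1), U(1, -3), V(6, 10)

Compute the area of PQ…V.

Apply the shoelace formula: 2A = Σ (x_i·y_{i+1} − x_{i+1}·y_i), indices taken mod 7.
Cross-terms: -32, -80, -18, -78, 28, 28, -88  ⇒  Σ = -240
Area = |Σ|/2 = 120.

120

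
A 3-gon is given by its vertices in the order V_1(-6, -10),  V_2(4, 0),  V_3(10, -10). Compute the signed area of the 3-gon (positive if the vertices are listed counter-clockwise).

Σ = (40) + (-40) + (-160) = -160
Signed area = Σ/2 = -80 (negative ⇒ clockwise traversal).

-80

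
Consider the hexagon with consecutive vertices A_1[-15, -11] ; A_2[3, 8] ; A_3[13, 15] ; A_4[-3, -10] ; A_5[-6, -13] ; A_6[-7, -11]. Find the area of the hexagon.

182.5

Apply the shoelace formula: 2A = Σ (x_i·y_{i+1} − x_{i+1}·y_i), indices taken mod 6.
Σ = (-87) + (-59) + (-85) + (-21) + (-25) + (-88) = -365
Area = |Σ|/2 = 182.5.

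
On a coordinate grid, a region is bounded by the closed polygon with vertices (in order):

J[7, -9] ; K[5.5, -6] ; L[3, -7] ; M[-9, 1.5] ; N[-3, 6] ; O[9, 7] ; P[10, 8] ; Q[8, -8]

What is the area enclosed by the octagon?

177

Apply the shoelace formula: 2A = Σ (x_i·y_{i+1} − x_{i+1}·y_i), indices taken mod 8.
Σ = (7.5) + (-20.5) + (-58.5) + (-49.5) + (-75) + (2) + (-144) + (-16) = -354
Area = |Σ|/2 = 177.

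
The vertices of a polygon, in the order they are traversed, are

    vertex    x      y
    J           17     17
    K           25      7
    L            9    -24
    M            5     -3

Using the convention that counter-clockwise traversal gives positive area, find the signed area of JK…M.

Apply Gauss's area formula: 2A = Σ (x_i·y_{i+1} − x_{i+1}·y_i), indices taken mod 4.
Σ = (-306) + (-663) + (93) + (136) = -740
Signed area = Σ/2 = -370 (negative ⇒ clockwise traversal).

-370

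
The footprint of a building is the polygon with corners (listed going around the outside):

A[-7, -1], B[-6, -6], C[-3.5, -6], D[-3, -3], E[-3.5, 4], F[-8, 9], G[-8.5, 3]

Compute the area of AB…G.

Apply the shoelace (surveyor's) formula: 2A = Σ (x_i·y_{i+1} − x_{i+1}·y_i), indices taken mod 7.
Σ = (36) + (15) + (-7.5) + (-22.5) + (0.5) + (52.5) + (29.5) = 103.5
Area = |Σ|/2 = 51.75.

51.75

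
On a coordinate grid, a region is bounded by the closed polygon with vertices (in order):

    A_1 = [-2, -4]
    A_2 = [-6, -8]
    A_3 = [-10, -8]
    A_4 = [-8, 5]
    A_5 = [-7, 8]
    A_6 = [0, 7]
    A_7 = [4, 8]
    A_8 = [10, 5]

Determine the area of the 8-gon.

Cross-terms: -8, -32, -114, -29, -49, -28, -60, -30  ⇒  Σ = -350
Area = |Σ|/2 = 175.

175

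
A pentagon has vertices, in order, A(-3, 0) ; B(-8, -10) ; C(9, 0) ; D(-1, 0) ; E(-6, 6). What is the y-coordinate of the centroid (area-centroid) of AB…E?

-94/33

Apply the shoelace formula. First the cross-terms c_i = x_i·y_{i+1} − x_{i+1}·y_i:
  30, 90, 0, -6, 18  ⇒  2A = 132, A = 66.
Then Σ (y_i + y_{i+1})·c_i = -1128, so ȳ = -1128 / (6·66) = -94/33.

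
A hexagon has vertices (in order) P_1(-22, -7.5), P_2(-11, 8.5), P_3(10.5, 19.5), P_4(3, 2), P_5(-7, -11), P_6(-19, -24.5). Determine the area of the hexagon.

531.875

P_1→P_2: (-22)(8.5) − (-11)(-7.5) = -269.5
P_2→P_3: (-11)(19.5) − (10.5)(8.5) = -303.75
P_3→P_4: (10.5)(2) − (3)(19.5) = -37.5
P_4→P_5: (3)(-11) − (-7)(2) = -19
P_5→P_6: (-7)(-24.5) − (-19)(-11) = -37.5
P_6→P_1: (-19)(-7.5) − (-22)(-24.5) = -396.5
Σ = -1063.75
Area = |Σ|/2 = 531.875.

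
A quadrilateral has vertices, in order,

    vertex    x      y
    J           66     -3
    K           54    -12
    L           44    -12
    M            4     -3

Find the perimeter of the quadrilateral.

|JK| = √((-12)² + (-9)²) = √225 = 15
|KL| = √((-10)² + (0)²) = √100 = 10
|LM| = √((-40)² + (9)²) = √1681 = 41
|MJ| = √((62)² + (0)²) = √3844 = 62
Perimeter = 15 + 10 + 41 + 62 = 128.

128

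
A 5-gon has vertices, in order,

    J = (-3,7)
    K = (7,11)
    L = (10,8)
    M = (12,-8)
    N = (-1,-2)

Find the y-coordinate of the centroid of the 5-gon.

107/51

Apply Gauss's area formula. First the cross-terms c_i = x_i·y_{i+1} − x_{i+1}·y_i:
  -82, -54, -176, -32, -13  ⇒  2A = -357, A = -178.5.
Then Σ (y_i + y_{i+1})·c_i = -2247, so ȳ = -2247 / (6·(-178.5)) = 107/51.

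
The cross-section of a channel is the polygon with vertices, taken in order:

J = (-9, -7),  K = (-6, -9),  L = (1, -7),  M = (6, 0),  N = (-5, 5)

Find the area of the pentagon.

J→K: (-9)(-9) − (-6)(-7) = 39
K→L: (-6)(-7) − (1)(-9) = 51
L→M: (1)(0) − (6)(-7) = 42
M→N: (6)(5) − (-5)(0) = 30
N→J: (-5)(-7) − (-9)(5) = 80
Σ = 242
Area = |Σ|/2 = 121.

121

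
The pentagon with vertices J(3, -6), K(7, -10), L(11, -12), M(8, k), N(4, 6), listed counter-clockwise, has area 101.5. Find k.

9

The doubled signed area Σ (x_i y_{i+1} − x_{i+1} y_i) is linear in k.
With k=0 it equals 140; the coefficient of k is 7 (from the two edges through M).
So 7·k + 140 = 2·101.5 = 203 ⇒ k = 9.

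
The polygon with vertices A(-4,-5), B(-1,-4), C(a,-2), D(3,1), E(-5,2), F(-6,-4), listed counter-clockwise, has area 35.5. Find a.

-1

Write out the shoelace sum; only the two edges meeting at C involve a:
2·Area = [((-1)·(-2) − a·(-4)) + (a·1 − 3·(-2))] + 68
       = 5·a + 76 = 71
⇒ a = -1.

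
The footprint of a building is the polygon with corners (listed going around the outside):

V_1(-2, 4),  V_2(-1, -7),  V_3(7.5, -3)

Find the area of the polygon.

V_1→V_2: (-2)(-7) − (-1)(4) = 18
V_2→V_3: (-1)(-3) − (7.5)(-7) = 55.5
V_3→V_1: (7.5)(4) − (-2)(-3) = 24
Σ = 97.5
Area = |Σ|/2 = 48.75.

48.75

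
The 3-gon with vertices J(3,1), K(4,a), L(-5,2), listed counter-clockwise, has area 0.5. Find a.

1

The doubled signed area Σ (x_i y_{i+1} − x_{i+1} y_i) is linear in a.
With a=0 it equals -7; the coefficient of a is 8 (from the two edges through K).
So 8·a + -7 = 2·0.5 = 1 ⇒ a = 1.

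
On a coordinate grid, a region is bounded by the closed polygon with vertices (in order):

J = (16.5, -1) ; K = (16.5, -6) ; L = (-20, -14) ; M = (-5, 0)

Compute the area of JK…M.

Cross-terms: -82.5, -351, -70, 5  ⇒  Σ = -498.5
Area = |Σ|/2 = 249.25.

249.25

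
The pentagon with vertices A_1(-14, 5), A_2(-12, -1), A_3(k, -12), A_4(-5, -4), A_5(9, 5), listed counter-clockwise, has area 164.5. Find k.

The doubled signed area Σ (x_i y_{i+1} − x_{i+1} y_i) is linear in k.
With k=0 it equals 284; the coefficient of k is -3 (from the two edges through A_3).
So -3·k + 284 = 2·164.5 = 329 ⇒ k = -15.

-15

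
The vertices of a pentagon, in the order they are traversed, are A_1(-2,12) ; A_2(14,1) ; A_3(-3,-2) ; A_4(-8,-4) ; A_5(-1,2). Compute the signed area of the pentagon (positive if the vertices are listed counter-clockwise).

Apply the shoelace formula: 2A = Σ (x_i·y_{i+1} − x_{i+1}·y_i), indices taken mod 5.
A_1→A_2: (-2)(1) − (14)(12) = -170
A_2→A_3: (14)(-2) − (-3)(1) = -25
A_3→A_4: (-3)(-4) − (-8)(-2) = -4
A_4→A_5: (-8)(2) − (-1)(-4) = -20
A_5→A_1: (-1)(12) − (-2)(2) = -8
Σ = -227
Signed area = Σ/2 = -113.5 (negative ⇒ clockwise traversal).

-113.5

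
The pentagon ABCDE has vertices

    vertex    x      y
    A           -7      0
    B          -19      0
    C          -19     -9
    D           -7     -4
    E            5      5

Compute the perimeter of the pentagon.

|AB| = √((-12)² + (0)²) = √144 = 12
|BC| = √((0)² + (-9)²) = √81 = 9
|CD| = √((12)² + (5)²) = √169 = 13
|DE| = √((12)² + (9)²) = √225 = 15
|EA| = √((-12)² + (-5)²) = √169 = 13
Perimeter = 12 + 9 + 13 + 15 + 13 = 62.

62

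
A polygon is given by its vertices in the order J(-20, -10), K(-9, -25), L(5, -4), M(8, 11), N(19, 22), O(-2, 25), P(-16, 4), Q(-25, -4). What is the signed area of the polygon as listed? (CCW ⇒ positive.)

935

Apply the shoelace (surveyor's) formula: 2A = Σ (x_i·y_{i+1} − x_{i+1}·y_i), indices taken mod 8.
Cross-terms: 410, 161, 87, -33, 519, 392, 164, 170  ⇒  Σ = 1870
Signed area = Σ/2 = 935 (positive ⇒ counter-clockwise traversal).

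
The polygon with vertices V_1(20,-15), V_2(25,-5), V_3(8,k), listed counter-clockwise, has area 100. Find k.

Write out the shoelace sum; only the two edges meeting at V_3 involve k:
2·Area = [(25·k − 8·(-5)) + (8·(-15) − 20·k)] + 275
       = 5·k + 195 = 200
⇒ k = 1.

1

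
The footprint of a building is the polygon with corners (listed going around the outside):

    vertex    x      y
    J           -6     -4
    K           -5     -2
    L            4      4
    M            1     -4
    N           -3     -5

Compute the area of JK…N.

37.5

Apply the shoelace formula: 2A = Σ (x_i·y_{i+1} − x_{i+1}·y_i), indices taken mod 5.
Σ = (-8) + (-12) + (-20) + (-17) + (-18) = -75
Area = |Σ|/2 = 37.5.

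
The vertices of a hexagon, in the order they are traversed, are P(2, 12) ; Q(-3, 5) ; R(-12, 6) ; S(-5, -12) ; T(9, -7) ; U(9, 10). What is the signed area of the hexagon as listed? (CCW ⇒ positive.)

Apply the surveyor's formula: 2A = Σ (x_i·y_{i+1} − x_{i+1}·y_i), indices taken mod 6.
Σ = (46) + (42) + (174) + (143) + (153) + (88) = 646
Signed area = Σ/2 = 323 (positive ⇒ counter-clockwise traversal).

323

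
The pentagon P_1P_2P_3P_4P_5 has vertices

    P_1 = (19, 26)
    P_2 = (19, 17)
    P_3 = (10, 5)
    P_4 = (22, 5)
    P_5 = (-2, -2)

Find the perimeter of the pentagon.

|P_1P_2| = √((0)² + (-9)²) = √81 = 9
|P_2P_3| = √((-9)² + (-12)²) = √225 = 15
|P_3P_4| = √((12)² + (0)²) = √144 = 12
|P_4P_5| = √((-24)² + (-7)²) = √625 = 25
|P_5P_1| = √((21)² + (28)²) = √1225 = 35
Perimeter = 9 + 15 + 12 + 25 + 35 = 96.

96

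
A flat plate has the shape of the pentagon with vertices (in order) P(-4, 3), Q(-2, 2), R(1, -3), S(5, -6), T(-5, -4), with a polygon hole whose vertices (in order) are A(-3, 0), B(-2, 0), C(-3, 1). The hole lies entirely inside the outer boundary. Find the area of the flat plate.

34.5

Outer boundary:
Cross-terms: -2, 4, 9, -50, -31  ⇒  Σ = -70
Area = |Σ|/2 = 35.
Hole:
Apply the surveyor's formula: 2A = Σ (x_i·y_{i+1} − x_{i+1}·y_i), indices taken mod 3.
Σ = (0) + (-2) + (3) = 1
Area = |Σ|/2 = 0.5.
Net area = 35 − 0.5 = 34.5.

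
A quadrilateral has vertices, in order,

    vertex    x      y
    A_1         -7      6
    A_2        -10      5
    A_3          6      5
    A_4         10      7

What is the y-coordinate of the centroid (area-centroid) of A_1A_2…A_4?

398/69

Apply Gauss's area formula. First the cross-terms c_i = x_i·y_{i+1} − x_{i+1}·y_i:
  25, -80, -8, 109  ⇒  2A = 46, A = 23.
Then Σ (y_i + y_{i+1})·c_i = 796, so ȳ = 796 / (6·23) = 398/69.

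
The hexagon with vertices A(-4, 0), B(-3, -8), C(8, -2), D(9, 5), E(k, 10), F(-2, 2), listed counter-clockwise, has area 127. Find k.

Write out the shoelace sum; only the two edges meeting at E involve k:
2·Area = [(9·10 − k·5) + (k·2 − (-2)·10)] + 168
       = -3·k + 278 = 254
⇒ k = 8.

8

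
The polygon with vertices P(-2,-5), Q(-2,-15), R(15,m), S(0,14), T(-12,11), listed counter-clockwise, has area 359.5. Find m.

The doubled signed area Σ (x_i y_{i+1} − x_{i+1} y_i) is linear in m.
With m=0 it equals 705; the coefficient of m is -2 (from the two edges through R).
So -2·m + 705 = 2·359.5 = 719 ⇒ m = -7.

-7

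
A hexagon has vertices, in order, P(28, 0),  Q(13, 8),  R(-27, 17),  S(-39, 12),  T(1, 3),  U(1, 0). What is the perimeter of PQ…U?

142

|PQ| = √((-15)² + (8)²) = √289 = 17
|QR| = √((-40)² + (9)²) = √1681 = 41
|RS| = √((-12)² + (-5)²) = √169 = 13
|ST| = √((40)² + (-9)²) = √1681 = 41
|TU| = √((0)² + (-3)²) = √9 = 3
|UP| = √((27)² + (0)²) = √729 = 27
Perimeter = 17 + 41 + 13 + 41 + 3 + 27 = 142.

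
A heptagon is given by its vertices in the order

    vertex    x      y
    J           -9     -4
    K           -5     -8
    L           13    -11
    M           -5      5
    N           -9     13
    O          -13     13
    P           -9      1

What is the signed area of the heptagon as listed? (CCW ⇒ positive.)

Apply Gauss's area formula: 2A = Σ (x_i·y_{i+1} − x_{i+1}·y_i), indices taken mod 7.
J→K: (-9)(-8) − (-5)(-4) = 52
K→L: (-5)(-11) − (13)(-8) = 159
L→M: (13)(5) − (-5)(-11) = 10
M→N: (-5)(13) − (-9)(5) = -20
N→O: (-9)(13) − (-13)(13) = 52
O→P: (-13)(1) − (-9)(13) = 104
P→J: (-9)(-4) − (-9)(1) = 45
Σ = 402
Signed area = Σ/2 = 201 (positive ⇒ counter-clockwise traversal).

201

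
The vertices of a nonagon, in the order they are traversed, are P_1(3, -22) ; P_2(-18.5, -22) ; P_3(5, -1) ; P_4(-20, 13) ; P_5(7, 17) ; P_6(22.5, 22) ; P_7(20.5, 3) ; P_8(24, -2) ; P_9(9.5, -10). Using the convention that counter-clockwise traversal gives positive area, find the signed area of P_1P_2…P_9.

Σ = (-473) + (128.5) + (45) + (-431) + (-228.5) + (-383.5) + (-113) + (-221) + (-179) = -1855.5
Signed area = Σ/2 = -927.75 (negative ⇒ clockwise traversal).

-927.75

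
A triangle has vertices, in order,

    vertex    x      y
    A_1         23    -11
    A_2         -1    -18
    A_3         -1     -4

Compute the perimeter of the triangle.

64

|A_1A_2| = √((-24)² + (-7)²) = √625 = 25
|A_2A_3| = √((0)² + (14)²) = √196 = 14
|A_3A_1| = √((24)² + (-7)²) = √625 = 25
Perimeter = 25 + 14 + 25 = 64.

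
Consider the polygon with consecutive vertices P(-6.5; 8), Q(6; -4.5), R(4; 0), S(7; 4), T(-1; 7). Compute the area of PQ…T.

52.875

Apply the surveyor's formula: 2A = Σ (x_i·y_{i+1} − x_{i+1}·y_i), indices taken mod 5.
Σ = (-18.75) + (18) + (16) + (53) + (37.5) = 105.75
Area = |Σ|/2 = 52.875.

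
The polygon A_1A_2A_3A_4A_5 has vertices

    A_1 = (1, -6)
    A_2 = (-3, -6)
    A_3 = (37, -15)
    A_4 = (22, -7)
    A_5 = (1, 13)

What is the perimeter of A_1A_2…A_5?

|A_1A_2| = √((-4)² + (0)²) = √16 = 4
|A_2A_3| = √((40)² + (-9)²) = √1681 = 41
|A_3A_4| = √((-15)² + (8)²) = √289 = 17
|A_4A_5| = √((-21)² + (20)²) = √841 = 29
|A_5A_1| = √((0)² + (-19)²) = √361 = 19
Perimeter = 4 + 41 + 17 + 29 + 19 = 110.

110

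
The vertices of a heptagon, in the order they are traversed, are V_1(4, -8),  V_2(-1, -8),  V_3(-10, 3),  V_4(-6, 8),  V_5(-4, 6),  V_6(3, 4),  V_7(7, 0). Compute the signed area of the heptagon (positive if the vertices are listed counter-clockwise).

-153.5

Apply the shoelace formula: 2A = Σ (x_i·y_{i+1} − x_{i+1}·y_i), indices taken mod 7.
V_1→V_2: (4)(-8) − (-1)(-8) = -40
V_2→V_3: (-1)(3) − (-10)(-8) = -83
V_3→V_4: (-10)(8) − (-6)(3) = -62
V_4→V_5: (-6)(6) − (-4)(8) = -4
V_5→V_6: (-4)(4) − (3)(6) = -34
V_6→V_7: (3)(0) − (7)(4) = -28
V_7→V_1: (7)(-8) − (4)(0) = -56
Σ = -307
Signed area = Σ/2 = -153.5 (negative ⇒ clockwise traversal).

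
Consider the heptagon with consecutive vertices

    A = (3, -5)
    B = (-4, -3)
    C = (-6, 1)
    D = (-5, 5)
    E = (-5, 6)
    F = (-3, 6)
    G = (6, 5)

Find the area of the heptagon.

Apply the shoelace formula: 2A = Σ (x_i·y_{i+1} − x_{i+1}·y_i), indices taken mod 7.
A→B: (3)(-3) − (-4)(-5) = -29
B→C: (-4)(1) − (-6)(-3) = -22
C→D: (-6)(5) − (-5)(1) = -25
D→E: (-5)(6) − (-5)(5) = -5
E→F: (-5)(6) − (-3)(6) = -12
F→G: (-3)(5) − (6)(6) = -51
G→A: (6)(-5) − (3)(5) = -45
Σ = -189
Area = |Σ|/2 = 94.5.

94.5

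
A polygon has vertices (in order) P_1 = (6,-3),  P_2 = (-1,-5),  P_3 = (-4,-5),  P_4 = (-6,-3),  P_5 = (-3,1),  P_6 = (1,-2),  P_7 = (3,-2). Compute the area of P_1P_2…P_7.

Apply the shoelace formula: 2A = Σ (x_i·y_{i+1} − x_{i+1}·y_i), indices taken mod 7.
Σ = (-33) + (-15) + (-18) + (-15) + (5) + (4) + (3) = -69
Area = |Σ|/2 = 34.5.

34.5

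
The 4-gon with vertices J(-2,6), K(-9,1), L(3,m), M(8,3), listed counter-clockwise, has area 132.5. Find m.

-9

The doubled signed area Σ (x_i y_{i+1} − x_{i+1} y_i) is linear in m.
With m=0 it equals 112; the coefficient of m is -17 (from the two edges through L).
So -17·m + 112 = 2·132.5 = 265 ⇒ m = -9.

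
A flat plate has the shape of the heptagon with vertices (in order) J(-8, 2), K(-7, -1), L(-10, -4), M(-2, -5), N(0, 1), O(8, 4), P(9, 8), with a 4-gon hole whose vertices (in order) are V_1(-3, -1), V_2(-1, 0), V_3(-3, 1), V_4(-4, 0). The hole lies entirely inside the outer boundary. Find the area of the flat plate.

88

Outer boundary:
Apply the shoelace (surveyor's) formula: 2A = Σ (x_i·y_{i+1} − x_{i+1}·y_i), indices taken mod 7.
J→K: (-8)(-1) − (-7)(2) = 22
K→L: (-7)(-4) − (-10)(-1) = 18
L→M: (-10)(-5) − (-2)(-4) = 42
M→N: (-2)(1) − (0)(-5) = -2
N→O: (0)(4) − (8)(1) = -8
O→P: (8)(8) − (9)(4) = 28
P→J: (9)(2) − (-8)(8) = 82
Σ = 182
Area = |Σ|/2 = 91.
Hole:
Apply the shoelace (surveyor's) formula: 2A = Σ (x_i·y_{i+1} − x_{i+1}·y_i), indices taken mod 4.
Σ = (-1) + (-1) + (4) + (4) = 6
Area = |Σ|/2 = 3.
Net area = 91 − 3 = 88.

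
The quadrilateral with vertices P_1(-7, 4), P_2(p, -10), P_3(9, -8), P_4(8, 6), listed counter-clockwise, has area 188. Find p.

-2

Write out the shoelace sum; only the two edges meeting at P_2 involve p:
2·Area = [((-7)·(-10) − p·4) + (p·(-8) − 9·(-10))] + 192
       = -12·p + 352 = 376
⇒ p = -2.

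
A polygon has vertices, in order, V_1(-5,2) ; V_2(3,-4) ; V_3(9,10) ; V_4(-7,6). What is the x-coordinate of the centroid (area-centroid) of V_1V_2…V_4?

Apply the shoelace (surveyor's) formula. First the cross-terms c_i = x_i·y_{i+1} − x_{i+1}·y_i:
  14, 66, 124, 16  ⇒  2A = 220, A = 110.
Then Σ (x_i + x_{i+1})·c_i = 820, so x̄ = 820 / (6·110) = 41/33.

41/33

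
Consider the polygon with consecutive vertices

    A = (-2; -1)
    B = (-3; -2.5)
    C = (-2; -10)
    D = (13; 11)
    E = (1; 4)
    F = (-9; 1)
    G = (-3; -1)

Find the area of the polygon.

113

A→B: (-2)(-2.5) − (-3)(-1) = 2
B→C: (-3)(-10) − (-2)(-2.5) = 25
C→D: (-2)(11) − (13)(-10) = 108
D→E: (13)(4) − (1)(11) = 41
E→F: (1)(1) − (-9)(4) = 37
F→G: (-9)(-1) − (-3)(1) = 12
G→A: (-3)(-1) − (-2)(-1) = 1
Σ = 226
Area = |Σ|/2 = 113.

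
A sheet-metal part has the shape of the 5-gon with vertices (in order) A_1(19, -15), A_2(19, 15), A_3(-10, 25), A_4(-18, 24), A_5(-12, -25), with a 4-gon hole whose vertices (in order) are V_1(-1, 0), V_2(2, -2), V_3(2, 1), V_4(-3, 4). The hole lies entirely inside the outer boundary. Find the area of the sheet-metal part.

Outer boundary:
Σ = (570) + (625) + (210) + (738) + (655) = 2798
Area = |Σ|/2 = 1399.
Hole:
Apply the shoelace (surveyor's) formula: 2A = Σ (x_i·y_{i+1} − x_{i+1}·y_i), indices taken mod 4.
Σ = (2) + (6) + (11) + (4) = 23
Area = |Σ|/2 = 11.5.
Net area = 1399 − 11.5 = 1387.5.

1387.5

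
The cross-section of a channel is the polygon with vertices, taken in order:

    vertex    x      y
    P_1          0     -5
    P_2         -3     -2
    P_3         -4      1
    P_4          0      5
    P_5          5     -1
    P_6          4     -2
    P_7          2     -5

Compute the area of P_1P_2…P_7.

51.5

Apply the shoelace (surveyor's) formula: 2A = Σ (x_i·y_{i+1} − x_{i+1}·y_i), indices taken mod 7.
P_1→P_2: (0)(-2) − (-3)(-5) = -15
P_2→P_3: (-3)(1) − (-4)(-2) = -11
P_3→P_4: (-4)(5) − (0)(1) = -20
P_4→P_5: (0)(-1) − (5)(5) = -25
P_5→P_6: (5)(-2) − (4)(-1) = -6
P_6→P_7: (4)(-5) − (2)(-2) = -16
P_7→P_1: (2)(-5) − (0)(-5) = -10
Σ = -103
Area = |Σ|/2 = 51.5.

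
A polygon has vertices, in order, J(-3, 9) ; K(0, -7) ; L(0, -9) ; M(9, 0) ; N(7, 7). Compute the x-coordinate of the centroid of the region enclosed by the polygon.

670/249

Apply Gauss's area formula. First the cross-terms c_i = x_i·y_{i+1} − x_{i+1}·y_i:
  21, 0, 81, 63, 84  ⇒  2A = 249, A = 124.5.
Then Σ (x_i + x_{i+1})·c_i = 2010, so x̄ = 2010 / (6·124.5) = 670/249.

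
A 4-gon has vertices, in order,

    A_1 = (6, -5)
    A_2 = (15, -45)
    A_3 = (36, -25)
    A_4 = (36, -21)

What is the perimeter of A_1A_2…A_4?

|A_1A_2| = √((9)² + (-40)²) = √1681 = 41
|A_2A_3| = √((21)² + (20)²) = √841 = 29
|A_3A_4| = √((0)² + (4)²) = √16 = 4
|A_4A_1| = √((-30)² + (16)²) = √1156 = 34
Perimeter = 41 + 29 + 4 + 34 = 108.

108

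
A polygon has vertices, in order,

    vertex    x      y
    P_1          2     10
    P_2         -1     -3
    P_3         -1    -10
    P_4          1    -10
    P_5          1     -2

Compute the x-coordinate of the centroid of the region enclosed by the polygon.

16/53

Apply the surveyor's formula. First the cross-terms c_i = x_i·y_{i+1} − x_{i+1}·y_i:
  4, 7, 20, 8, 14  ⇒  2A = 53, A = 26.5.
Then Σ (x_i + x_{i+1})·c_i = 48, so x̄ = 48 / (6·26.5) = 16/53.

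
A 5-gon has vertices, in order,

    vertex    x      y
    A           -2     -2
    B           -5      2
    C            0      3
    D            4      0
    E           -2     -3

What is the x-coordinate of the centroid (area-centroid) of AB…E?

-109/165

Apply the shoelace (surveyor's) formula. First the cross-terms c_i = x_i·y_{i+1} − x_{i+1}·y_i:
  -14, -15, -12, -12, -2  ⇒  2A = -55, A = -27.5.
Then Σ (x_i + x_{i+1})·c_i = 109, so x̄ = 109 / (6·(-27.5)) = -109/165.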